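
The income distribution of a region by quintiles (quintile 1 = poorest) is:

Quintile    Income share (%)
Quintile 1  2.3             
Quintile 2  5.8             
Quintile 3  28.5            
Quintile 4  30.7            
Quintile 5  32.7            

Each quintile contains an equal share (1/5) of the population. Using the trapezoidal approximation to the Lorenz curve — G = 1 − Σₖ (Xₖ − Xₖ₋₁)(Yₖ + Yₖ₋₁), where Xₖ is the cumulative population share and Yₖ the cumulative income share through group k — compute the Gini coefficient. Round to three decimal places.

Cumulative income shares Yₖ: 0.0230, 0.0810, 0.3660, 0.6730, 1.0000
Σ (Xₖ−Xₖ₋₁)(Yₖ+Yₖ₋₁) = (1/5)(0.0230+0.0000) + (1/5)(0.0810+0.0230) + (1/5)(0.3660+0.0810) + (1/5)(0.6730+0.3660) + (1/5)(1.0000+0.6730)
  = 0.0046 + 0.0208 + 0.0894 + 0.2078 + 0.3346 = 0.6572
G = 1 − 0.6572 = 0.3428

0.343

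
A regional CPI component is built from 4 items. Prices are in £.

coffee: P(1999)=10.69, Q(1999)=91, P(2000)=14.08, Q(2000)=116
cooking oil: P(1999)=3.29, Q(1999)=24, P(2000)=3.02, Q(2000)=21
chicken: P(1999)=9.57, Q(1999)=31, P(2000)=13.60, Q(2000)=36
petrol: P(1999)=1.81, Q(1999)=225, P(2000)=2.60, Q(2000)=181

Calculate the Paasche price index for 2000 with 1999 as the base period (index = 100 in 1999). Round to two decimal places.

134.10

Paasche price index uses current-period quantities as weights.
ΣP(2000)·Q(2000) = 14.08×116 + 3.02×21 + 13.60×36 + 2.60×181 = 1633.28 + 63.42 + 489.6 + 470.6 = 2656.9
ΣP(1999)·Q(2000) = 10.69×116 + 3.29×21 + 9.57×36 + 1.81×181 = 1240.04 + 69.09 + 344.52 + 327.61 = 1981.26
Index = 2656.9 / 1981.26 × 100 = 134.1015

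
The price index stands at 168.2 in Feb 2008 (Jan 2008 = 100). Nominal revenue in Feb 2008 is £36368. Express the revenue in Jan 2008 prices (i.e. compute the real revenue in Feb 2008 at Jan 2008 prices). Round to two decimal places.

Real = Nominal ÷ (Index/100) = 36368 ÷ (168.2/100)
     = 36368 ÷ 1.682 = 21621.8787

21621.88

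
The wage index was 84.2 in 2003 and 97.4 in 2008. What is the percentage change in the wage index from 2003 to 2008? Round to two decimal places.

Change = (97.4 − 84.2) / 84.2 × 100
       = 13.2 / 84.2 × 100 = 15.6770%

15.68%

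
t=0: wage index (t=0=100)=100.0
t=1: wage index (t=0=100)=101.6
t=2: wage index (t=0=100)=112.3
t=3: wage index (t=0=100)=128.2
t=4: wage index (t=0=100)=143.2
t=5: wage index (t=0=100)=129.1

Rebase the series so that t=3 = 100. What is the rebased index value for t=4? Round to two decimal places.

111.70

Rebased(t=4) = 143.2 / 128.2 × 100 = 111.7005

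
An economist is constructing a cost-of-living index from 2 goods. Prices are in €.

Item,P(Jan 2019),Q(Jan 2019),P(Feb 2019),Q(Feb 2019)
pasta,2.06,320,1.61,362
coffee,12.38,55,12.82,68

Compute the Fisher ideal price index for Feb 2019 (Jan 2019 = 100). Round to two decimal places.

91.34

Laspeyres component (base-period weights):
ΣP(Feb 2019)Q(Jan 2019) = 1.61×320 + 12.82×55 = 515.2 + 705.1 = 1220.3
ΣP(Jan 2019)Q(Jan 2019) = 2.06×320 + 12.38×55 = 659.2 + 680.9 = 1340.1
L = 1220.3 / 1340.1 × 100 = 91.0604
Paasche component (current-period weights):
ΣP(Feb 2019)Q(Feb 2019) = 1.61×362 + 12.82×68 = 582.82 + 871.76 = 1454.58
ΣP(Jan 2019)Q(Feb 2019) = 2.06×362 + 12.38×68 = 745.72 + 841.84 = 1587.56
P = 1454.58 / 1587.56 × 100 = 91.6236
Fisher = √(L × P) = √(91.0604 × 91.6236) = 91.3416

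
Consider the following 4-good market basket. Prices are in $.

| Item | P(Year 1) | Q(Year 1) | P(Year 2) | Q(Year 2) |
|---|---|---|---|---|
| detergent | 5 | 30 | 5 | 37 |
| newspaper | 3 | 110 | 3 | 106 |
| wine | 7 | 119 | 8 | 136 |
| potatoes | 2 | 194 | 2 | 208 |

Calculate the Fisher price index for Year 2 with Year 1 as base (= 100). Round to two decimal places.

107.13

Laspeyres component (base-period weights):
ΣP(Year 2)Q(Year 1) = 5×30 + 3×110 + 8×119 + 2×194 = 150 + 330 + 952 + 388 = 1820
ΣP(Year 1)Q(Year 1) = 5×30 + 3×110 + 7×119 + 2×194 = 150 + 330 + 833 + 388 = 1701
L = 1820 / 1701 × 100 = 106.9959
Paasche component (current-period weights):
ΣP(Year 2)Q(Year 2) = 5×37 + 3×106 + 8×136 + 2×208 = 185 + 318 + 1088 + 416 = 2007
ΣP(Year 1)Q(Year 2) = 5×37 + 3×106 + 7×136 + 2×208 = 185 + 318 + 952 + 416 = 1871
P = 2007 / 1871 × 100 = 107.2688
Fisher = √(L × P) = √(106.9959 × 107.2688) = 107.1323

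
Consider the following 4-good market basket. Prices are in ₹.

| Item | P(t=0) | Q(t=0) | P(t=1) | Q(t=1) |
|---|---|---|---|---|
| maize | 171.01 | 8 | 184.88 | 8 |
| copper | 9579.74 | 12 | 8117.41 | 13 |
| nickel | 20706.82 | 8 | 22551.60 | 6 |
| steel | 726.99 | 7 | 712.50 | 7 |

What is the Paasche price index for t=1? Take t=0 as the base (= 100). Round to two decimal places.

Paasche price index uses current-period quantities as weights.
ΣP(t=1)·Q(t=1) = 184.88×8 + 8117.41×13 + 22551.60×6 + 712.50×7 = 1479.04 + 105526.33 + 135309.6 + 4987.5 = 247302.47
ΣP(t=0)·Q(t=1) = 171.01×8 + 9579.74×13 + 20706.82×6 + 726.99×7 = 1368.08 + 124536.62 + 124240.92 + 5088.93 = 255234.55
Index = 247302.47 / 255234.55 × 100 = 96.8922

96.89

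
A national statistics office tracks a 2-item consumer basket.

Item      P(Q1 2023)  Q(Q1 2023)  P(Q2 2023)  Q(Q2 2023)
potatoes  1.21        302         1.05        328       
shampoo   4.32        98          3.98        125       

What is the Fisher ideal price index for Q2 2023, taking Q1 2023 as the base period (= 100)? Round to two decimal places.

Laspeyres component (base-period weights):
ΣP(Q2 2023)Q(Q1 2023) = 1.05×302 + 3.98×98 = 317.1 + 390.04 = 707.14
ΣP(Q1 2023)Q(Q1 2023) = 1.21×302 + 4.32×98 = 365.42 + 423.36 = 788.78
L = 707.14 / 788.78 × 100 = 89.6498
Paasche component (current-period weights):
ΣP(Q2 2023)Q(Q2 2023) = 1.05×328 + 3.98×125 = 344.4 + 497.5 = 841.9
ΣP(Q1 2023)Q(Q2 2023) = 1.21×328 + 4.32×125 = 396.88 + 540 = 936.88
P = 841.9 / 936.88 × 100 = 89.8621
Fisher = √(L × P) = √(89.6498 × 89.8621) = 89.7559

89.76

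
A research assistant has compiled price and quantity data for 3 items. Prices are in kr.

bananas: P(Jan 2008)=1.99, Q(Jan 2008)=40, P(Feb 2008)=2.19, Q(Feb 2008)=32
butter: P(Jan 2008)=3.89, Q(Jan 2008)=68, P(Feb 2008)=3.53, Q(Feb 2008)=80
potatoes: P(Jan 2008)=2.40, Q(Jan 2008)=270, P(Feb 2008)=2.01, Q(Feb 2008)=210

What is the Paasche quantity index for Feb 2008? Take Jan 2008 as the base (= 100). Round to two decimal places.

89.00

Paasche quantity index uses current-period prices as weights.
ΣP(Feb 2008)·Q(Feb 2008) = 2.19×32 + 3.53×80 + 2.01×210 = 70.08 + 282.4 + 422.1 = 774.58
ΣP(Feb 2008)·Q(Jan 2008) = 2.19×40 + 3.53×68 + 2.01×270 = 87.6 + 240.04 + 542.7 = 870.34
Index = 774.58 / 870.34 × 100 = 88.9974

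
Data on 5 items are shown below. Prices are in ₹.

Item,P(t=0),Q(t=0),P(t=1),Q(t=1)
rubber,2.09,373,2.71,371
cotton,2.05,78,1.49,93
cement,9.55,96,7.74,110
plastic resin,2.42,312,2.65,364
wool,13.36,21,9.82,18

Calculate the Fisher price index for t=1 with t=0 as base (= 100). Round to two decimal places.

Laspeyres component (base-period weights):
ΣP(t=1)Q(t=0) = 2.71×373 + 1.49×78 + 7.74×96 + 2.65×312 + 9.82×21 = 1010.83 + 116.22 + 743.04 + 826.8 + 206.22 = 2903.11
ΣP(t=0)Q(t=0) = 2.09×373 + 2.05×78 + 9.55×96 + 2.42×312 + 13.36×21 = 779.57 + 159.9 + 916.8 + 755.04 + 280.56 = 2891.87
L = 2903.11 / 2891.87 × 100 = 100.3887
Paasche component (current-period weights):
ΣP(t=1)Q(t=1) = 2.71×371 + 1.49×93 + 7.74×110 + 2.65×364 + 9.82×18 = 1005.41 + 138.57 + 851.4 + 964.6 + 176.76 = 3136.74
ΣP(t=0)Q(t=1) = 2.09×371 + 2.05×93 + 9.55×110 + 2.42×364 + 13.36×18 = 775.39 + 190.65 + 1050.5 + 880.88 + 240.48 = 3137.9
P = 3136.74 / 3137.9 × 100 = 99.9630
Fisher = √(L × P) = √(100.3887 × 99.9630) = 100.1756

100.18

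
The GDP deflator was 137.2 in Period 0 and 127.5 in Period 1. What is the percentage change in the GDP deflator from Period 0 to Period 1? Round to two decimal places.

-7.07%

Change = (127.5 − 137.2) / 137.2 × 100
       = -9.7 / 137.2 × 100 = -7.0700%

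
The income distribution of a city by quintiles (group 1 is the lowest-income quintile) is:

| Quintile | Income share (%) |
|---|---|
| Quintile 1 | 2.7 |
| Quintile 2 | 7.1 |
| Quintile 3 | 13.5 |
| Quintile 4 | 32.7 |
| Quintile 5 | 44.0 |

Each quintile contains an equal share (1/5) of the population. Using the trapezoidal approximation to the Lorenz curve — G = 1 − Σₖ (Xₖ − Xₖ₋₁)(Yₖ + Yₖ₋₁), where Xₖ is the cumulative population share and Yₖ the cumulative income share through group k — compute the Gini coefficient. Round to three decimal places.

0.433

Cumulative income shares Yₖ: 0.0270, 0.0980, 0.2330, 0.5600, 1.0000
Σ (Xₖ−Xₖ₋₁)(Yₖ+Yₖ₋₁) = (1/5)(0.0270+0.0000) + (1/5)(0.0980+0.0270) + (1/5)(0.2330+0.0980) + (1/5)(0.5600+0.2330) + (1/5)(1.0000+0.5600)
  = 0.0054 + 0.0250 + 0.0662 + 0.1586 + 0.3120 = 0.5672
G = 1 − 0.5672 = 0.4328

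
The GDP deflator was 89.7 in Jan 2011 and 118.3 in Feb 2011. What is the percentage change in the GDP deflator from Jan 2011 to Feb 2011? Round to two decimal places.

31.88%

Change = (118.3 − 89.7) / 89.7 × 100
       = 28.6 / 89.7 × 100 = 31.8841%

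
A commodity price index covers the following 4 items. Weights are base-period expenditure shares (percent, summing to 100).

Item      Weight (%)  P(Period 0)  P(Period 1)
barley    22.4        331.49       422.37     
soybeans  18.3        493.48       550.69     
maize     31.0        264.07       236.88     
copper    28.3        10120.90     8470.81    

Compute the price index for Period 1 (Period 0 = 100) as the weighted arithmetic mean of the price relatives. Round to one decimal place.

barley: 22.4 × (422.37/331.49) = 22.4 × 1.274156 = 28.5411
soybeans: 18.3 × (550.69/493.48) = 18.3 × 1.115932 = 20.4216
maize: 31.0 × (236.88/264.07) = 31.0 × 0.897035 = 27.8081
copper: 28.3 × (8470.81/10120.90) = 28.3 × 0.836962 = 23.6860
Index = Σ wᵢ·(p₁ᵢ/p₀ᵢ) = 28.5411 + 20.4216 + 27.8081 + 23.6860 = 100.4568

100.5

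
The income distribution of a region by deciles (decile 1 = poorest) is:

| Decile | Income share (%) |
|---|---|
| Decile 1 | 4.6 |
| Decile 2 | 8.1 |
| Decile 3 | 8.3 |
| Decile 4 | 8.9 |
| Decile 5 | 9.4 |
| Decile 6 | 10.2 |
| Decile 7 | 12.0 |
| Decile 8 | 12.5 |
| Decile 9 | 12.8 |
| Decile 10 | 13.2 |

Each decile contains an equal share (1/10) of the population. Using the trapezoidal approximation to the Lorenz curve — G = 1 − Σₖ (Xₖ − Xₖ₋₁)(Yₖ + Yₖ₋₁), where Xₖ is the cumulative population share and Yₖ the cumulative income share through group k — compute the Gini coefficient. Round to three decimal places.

0.141

Cumulative income shares Yₖ: 0.0460, 0.1270, 0.2100, 0.2990, 0.3930, 0.4950, 0.6150, 0.7400, 0.8680, 1.0000
Σ (Xₖ−Xₖ₋₁)(Yₖ+Yₖ₋₁) = (1/10)(0.0460+0.0000) + (1/10)(0.1270+0.0460) + (1/10)(0.2100+0.1270) + (1/10)(0.2990+0.2100) + (1/10)(0.3930+0.2990) + (1/10)(0.4950+0.3930) + (1/10)(0.6150+0.4950) + (1/10)(0.7400+0.6150) + (1/10)(0.8680+0.7400) + (1/10)(1.0000+0.8680)
  = 0.0046 + 0.0173 + 0.0337 + 0.0509 + 0.0692 + 0.0888 + 0.1110 + 0.1355 + 0.1608 + 0.1868 = 0.8586
G = 1 − 0.8586 = 0.1414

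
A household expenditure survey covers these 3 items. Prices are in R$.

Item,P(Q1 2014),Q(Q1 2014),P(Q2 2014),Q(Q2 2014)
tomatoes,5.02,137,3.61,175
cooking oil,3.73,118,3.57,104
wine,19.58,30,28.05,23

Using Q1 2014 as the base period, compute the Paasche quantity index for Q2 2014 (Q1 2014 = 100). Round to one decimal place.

Paasche quantity index uses current-period prices as weights.
ΣP(Q2 2014)·Q(Q2 2014) = 3.61×175 + 3.57×104 + 28.05×23 = 631.75 + 371.28 + 645.15 = 1648.18
ΣP(Q2 2014)·Q(Q1 2014) = 3.61×137 + 3.57×118 + 28.05×30 = 494.57 + 421.26 + 841.5 = 1757.33
Index = 1648.18 / 1757.33 × 100 = 93.7889

93.8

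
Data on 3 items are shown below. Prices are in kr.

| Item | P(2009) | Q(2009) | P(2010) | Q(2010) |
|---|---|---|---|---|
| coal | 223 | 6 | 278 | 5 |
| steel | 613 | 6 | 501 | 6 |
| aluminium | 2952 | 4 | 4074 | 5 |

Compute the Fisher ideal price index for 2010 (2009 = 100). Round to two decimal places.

125.65

Laspeyres component (base-period weights):
ΣP(2010)Q(2009) = 278×6 + 501×6 + 4074×4 = 1668 + 3006 + 16296 = 20970
ΣP(2009)Q(2009) = 223×6 + 613×6 + 2952×4 = 1338 + 3678 + 11808 = 16824
L = 20970 / 16824 × 100 = 124.6434
Paasche component (current-period weights):
ΣP(2010)Q(2010) = 278×5 + 501×6 + 4074×5 = 1390 + 3006 + 20370 = 24766
ΣP(2009)Q(2010) = 223×5 + 613×6 + 2952×5 = 1115 + 3678 + 14760 = 19553
P = 24766 / 19553 × 100 = 126.6609
Fisher = √(L × P) = √(124.6434 × 126.6609) = 125.6481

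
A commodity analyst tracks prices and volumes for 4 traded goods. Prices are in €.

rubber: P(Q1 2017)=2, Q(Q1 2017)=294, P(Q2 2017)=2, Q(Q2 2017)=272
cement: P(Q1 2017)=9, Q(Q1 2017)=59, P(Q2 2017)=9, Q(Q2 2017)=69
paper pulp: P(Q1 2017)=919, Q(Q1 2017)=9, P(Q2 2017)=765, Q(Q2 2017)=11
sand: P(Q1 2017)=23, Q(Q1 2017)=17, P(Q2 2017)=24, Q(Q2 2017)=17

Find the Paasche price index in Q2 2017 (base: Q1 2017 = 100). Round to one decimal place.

85.6

Paasche price index uses current-period quantities as weights.
ΣP(Q2 2017)·Q(Q2 2017) = 2×272 + 9×69 + 765×11 + 24×17 = 544 + 621 + 8415 + 408 = 9988
ΣP(Q1 2017)·Q(Q2 2017) = 2×272 + 9×69 + 919×11 + 23×17 = 544 + 621 + 10109 + 391 = 11665
Index = 9988 / 11665 × 100 = 85.6237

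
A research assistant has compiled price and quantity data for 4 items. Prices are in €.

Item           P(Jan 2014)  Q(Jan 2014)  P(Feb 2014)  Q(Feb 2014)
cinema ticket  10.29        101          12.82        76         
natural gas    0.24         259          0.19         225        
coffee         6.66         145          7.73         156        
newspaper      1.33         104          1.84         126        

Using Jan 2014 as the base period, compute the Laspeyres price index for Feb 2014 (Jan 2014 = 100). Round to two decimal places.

120.44

Laspeyres price index uses base-period quantities as weights.
ΣP(Feb 2014)·Q(Jan 2014) = 12.82×101 + 0.19×259 + 7.73×145 + 1.84×104 = 1294.82 + 49.21 + 1120.85 + 191.36 = 2656.24
ΣP(Jan 2014)·Q(Jan 2014) = 10.29×101 + 0.24×259 + 6.66×145 + 1.33×104 = 1039.29 + 62.16 + 965.7 + 138.32 = 2205.47
Index = 2656.24 / 2205.47 × 100 = 120.4387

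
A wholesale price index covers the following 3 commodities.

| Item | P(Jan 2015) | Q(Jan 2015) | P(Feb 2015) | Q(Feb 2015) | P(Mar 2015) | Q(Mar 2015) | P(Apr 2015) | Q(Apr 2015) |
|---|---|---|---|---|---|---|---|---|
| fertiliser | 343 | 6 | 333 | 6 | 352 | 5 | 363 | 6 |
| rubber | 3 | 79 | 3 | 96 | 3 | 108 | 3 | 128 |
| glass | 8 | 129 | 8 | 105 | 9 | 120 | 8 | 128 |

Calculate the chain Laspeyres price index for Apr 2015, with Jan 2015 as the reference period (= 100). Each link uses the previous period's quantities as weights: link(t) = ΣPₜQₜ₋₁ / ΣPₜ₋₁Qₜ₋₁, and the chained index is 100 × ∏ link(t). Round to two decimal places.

102.92

Link Jan 2015→Feb 2015:
ΣP(Feb 2015)Q(Jan 2015) = 333×6 + 3×79 + 8×129 = 1998 + 237 + 1032 = 3267
ΣP(Jan 2015)Q(Jan 2015) = 343×6 + 3×79 + 8×129 = 2058 + 237 + 1032 = 3327
link = 3267/3327 = 0.981966
Link Feb 2015→Mar 2015:
ΣP(Mar 2015)Q(Feb 2015) = 352×6 + 3×96 + 9×105 = 2112 + 288 + 945 = 3345
ΣP(Feb 2015)Q(Feb 2015) = 333×6 + 3×96 + 8×105 = 1998 + 288 + 840 = 3126
link = 3345/3126 = 1.070058
Link Mar 2015→Apr 2015:
ΣP(Apr 2015)Q(Mar 2015) = 363×5 + 3×108 + 8×120 = 1815 + 324 + 960 = 3099
ΣP(Mar 2015)Q(Mar 2015) = 352×5 + 3×108 + 9×120 = 1760 + 324 + 1080 = 3164
link = 3099/3164 = 0.979456
Chained index = 100 × 0.981966 × 1.070058 × 0.979456 = 102.9173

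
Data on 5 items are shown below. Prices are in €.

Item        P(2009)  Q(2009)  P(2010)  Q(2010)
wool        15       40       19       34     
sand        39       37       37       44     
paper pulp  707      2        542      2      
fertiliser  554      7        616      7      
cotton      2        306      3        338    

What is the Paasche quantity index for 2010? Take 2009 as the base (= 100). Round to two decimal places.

Paasche quantity index uses current-period prices as weights.
ΣP(2010)·Q(2010) = 19×34 + 37×44 + 542×2 + 616×7 + 3×338 = 646 + 1628 + 1084 + 4312 + 1014 = 8684
ΣP(2010)·Q(2009) = 19×40 + 37×37 + 542×2 + 616×7 + 3×306 = 760 + 1369 + 1084 + 4312 + 918 = 8443
Index = 8684 / 8443 × 100 = 102.8544

102.85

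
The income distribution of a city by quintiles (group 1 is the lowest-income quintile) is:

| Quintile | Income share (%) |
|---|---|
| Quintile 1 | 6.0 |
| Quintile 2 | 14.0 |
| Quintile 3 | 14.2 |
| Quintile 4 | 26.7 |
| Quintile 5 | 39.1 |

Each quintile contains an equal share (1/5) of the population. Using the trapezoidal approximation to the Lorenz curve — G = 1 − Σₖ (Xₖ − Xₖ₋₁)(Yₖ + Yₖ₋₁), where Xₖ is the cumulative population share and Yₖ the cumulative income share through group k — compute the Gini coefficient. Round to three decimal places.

0.316

Cumulative income shares Yₖ: 0.0600, 0.2000, 0.3420, 0.6090, 1.0000
Σ (Xₖ−Xₖ₋₁)(Yₖ+Yₖ₋₁) = (1/5)(0.0600+0.0000) + (1/5)(0.2000+0.0600) + (1/5)(0.3420+0.2000) + (1/5)(0.6090+0.3420) + (1/5)(1.0000+0.6090)
  = 0.0120 + 0.0520 + 0.1084 + 0.1902 + 0.3218 = 0.6844
G = 1 − 0.6844 = 0.3156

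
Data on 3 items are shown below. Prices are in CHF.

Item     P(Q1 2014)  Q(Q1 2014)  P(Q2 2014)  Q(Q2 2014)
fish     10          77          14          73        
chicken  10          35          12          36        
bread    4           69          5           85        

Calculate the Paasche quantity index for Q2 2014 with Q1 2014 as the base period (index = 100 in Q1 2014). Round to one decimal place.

102.0

Paasche quantity index uses current-period prices as weights.
ΣP(Q2 2014)·Q(Q2 2014) = 14×73 + 12×36 + 5×85 = 1022 + 432 + 425 = 1879
ΣP(Q2 2014)·Q(Q1 2014) = 14×77 + 12×35 + 5×69 = 1078 + 420 + 345 = 1843
Index = 1879 / 1843 × 100 = 101.9533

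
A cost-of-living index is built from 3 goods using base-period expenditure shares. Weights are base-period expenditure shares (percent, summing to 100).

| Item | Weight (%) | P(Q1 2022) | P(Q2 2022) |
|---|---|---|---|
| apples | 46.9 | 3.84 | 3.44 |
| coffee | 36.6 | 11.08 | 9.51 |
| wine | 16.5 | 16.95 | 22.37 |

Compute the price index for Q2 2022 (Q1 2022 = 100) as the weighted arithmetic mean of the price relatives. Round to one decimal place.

apples: 46.9 × (3.44/3.84) = 46.9 × 0.895833 = 42.0146
coffee: 36.6 × (9.51/11.08) = 36.6 × 0.858303 = 31.4139
wine: 16.5 × (22.37/16.95) = 16.5 × 1.319764 = 21.7761
Index = Σ wᵢ·(p₁ᵢ/p₀ᵢ) = 42.0146 + 31.4139 + 21.7761 = 95.2046

95.2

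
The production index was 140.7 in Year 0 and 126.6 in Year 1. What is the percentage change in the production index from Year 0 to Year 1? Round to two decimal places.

Change = (126.6 − 140.7) / 140.7 × 100
       = -14.1 / 140.7 × 100 = -10.0213%

-10.02%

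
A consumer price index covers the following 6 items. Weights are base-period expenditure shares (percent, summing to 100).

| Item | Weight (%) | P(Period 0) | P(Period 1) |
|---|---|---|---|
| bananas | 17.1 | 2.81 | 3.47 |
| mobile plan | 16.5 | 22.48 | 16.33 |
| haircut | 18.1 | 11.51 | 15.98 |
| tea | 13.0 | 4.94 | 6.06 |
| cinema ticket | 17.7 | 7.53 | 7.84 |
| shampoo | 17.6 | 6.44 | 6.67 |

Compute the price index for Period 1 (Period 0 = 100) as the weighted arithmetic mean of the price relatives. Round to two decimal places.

bananas: 17.1 × (3.47/2.81) = 17.1 × 1.234875 = 21.1164
mobile plan: 16.5 × (16.33/22.48) = 16.5 × 0.726423 = 11.9860
haircut: 18.1 × (15.98/11.51) = 18.1 × 1.388358 = 25.1293
tea: 13.0 × (6.06/4.94) = 13.0 × 1.226721 = 15.9474
cinema ticket: 17.7 × (7.84/7.53) = 17.7 × 1.041169 = 18.4287
shampoo: 17.6 × (6.67/6.44) = 17.6 × 1.035714 = 18.2286
Index = Σ wᵢ·(p₁ᵢ/p₀ᵢ) = 21.1164 + 11.9860 + 25.1293 + 15.9474 + 18.4287 + 18.2286 = 110.8363

110.84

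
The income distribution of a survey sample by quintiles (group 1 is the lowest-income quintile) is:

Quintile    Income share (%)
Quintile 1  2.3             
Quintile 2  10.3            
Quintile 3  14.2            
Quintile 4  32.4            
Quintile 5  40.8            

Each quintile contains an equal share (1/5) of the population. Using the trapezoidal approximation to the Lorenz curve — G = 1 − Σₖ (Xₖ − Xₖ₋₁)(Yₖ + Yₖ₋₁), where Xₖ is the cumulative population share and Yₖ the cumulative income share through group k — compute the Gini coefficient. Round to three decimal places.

0.396

Cumulative income shares Yₖ: 0.0230, 0.1260, 0.2680, 0.5920, 1.0000
Σ (Xₖ−Xₖ₋₁)(Yₖ+Yₖ₋₁) = (1/5)(0.0230+0.0000) + (1/5)(0.1260+0.0230) + (1/5)(0.2680+0.1260) + (1/5)(0.5920+0.2680) + (1/5)(1.0000+0.5920)
  = 0.0046 + 0.0298 + 0.0788 + 0.1720 + 0.3184 = 0.6036
G = 1 − 0.6036 = 0.3964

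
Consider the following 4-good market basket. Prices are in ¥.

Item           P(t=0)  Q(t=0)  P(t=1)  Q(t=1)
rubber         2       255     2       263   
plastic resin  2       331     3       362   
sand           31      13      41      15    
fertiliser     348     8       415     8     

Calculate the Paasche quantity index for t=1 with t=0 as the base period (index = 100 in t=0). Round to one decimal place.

Paasche quantity index uses current-period prices as weights.
ΣP(t=1)·Q(t=1) = 2×263 + 3×362 + 41×15 + 415×8 = 526 + 1086 + 615 + 3320 = 5547
ΣP(t=1)·Q(t=0) = 2×255 + 3×331 + 41×13 + 415×8 = 510 + 993 + 533 + 3320 = 5356
Index = 5547 / 5356 × 100 = 103.5661

103.6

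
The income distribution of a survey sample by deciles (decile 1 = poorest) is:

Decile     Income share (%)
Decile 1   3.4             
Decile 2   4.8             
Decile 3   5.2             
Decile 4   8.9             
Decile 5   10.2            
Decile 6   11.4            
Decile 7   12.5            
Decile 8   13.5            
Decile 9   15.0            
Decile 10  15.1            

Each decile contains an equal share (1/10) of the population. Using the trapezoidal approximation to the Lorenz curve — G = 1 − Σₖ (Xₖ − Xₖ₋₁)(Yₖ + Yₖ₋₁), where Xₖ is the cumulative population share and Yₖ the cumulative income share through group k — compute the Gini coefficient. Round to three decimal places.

0.230

Cumulative income shares Yₖ: 0.0340, 0.0820, 0.1340, 0.2230, 0.3250, 0.4390, 0.5640, 0.6990, 0.8490, 1.0000
Σ (Xₖ−Xₖ₋₁)(Yₖ+Yₖ₋₁) = (1/10)(0.0340+0.0000) + (1/10)(0.0820+0.0340) + (1/10)(0.1340+0.0820) + (1/10)(0.2230+0.1340) + (1/10)(0.3250+0.2230) + (1/10)(0.4390+0.3250) + (1/10)(0.5640+0.4390) + (1/10)(0.6990+0.5640) + (1/10)(0.8490+0.6990) + (1/10)(1.0000+0.8490)
  = 0.0034 + 0.0116 + 0.0216 + 0.0357 + 0.0548 + 0.0764 + 0.1003 + 0.1263 + 0.1548 + 0.1849 = 0.7698
G = 1 − 0.7698 = 0.2302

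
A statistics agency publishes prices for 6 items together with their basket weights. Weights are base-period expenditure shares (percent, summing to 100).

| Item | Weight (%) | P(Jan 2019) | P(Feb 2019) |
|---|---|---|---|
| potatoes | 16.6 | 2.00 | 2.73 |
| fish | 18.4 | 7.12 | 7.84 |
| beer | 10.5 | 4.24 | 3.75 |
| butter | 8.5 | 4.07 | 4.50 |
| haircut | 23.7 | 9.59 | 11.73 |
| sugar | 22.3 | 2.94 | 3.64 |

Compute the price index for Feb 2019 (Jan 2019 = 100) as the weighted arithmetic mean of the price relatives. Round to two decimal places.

118.20

potatoes: 16.6 × (2.73/2.00) = 16.6 × 1.365000 = 22.6590
fish: 18.4 × (7.84/7.12) = 18.4 × 1.101124 = 20.2607
beer: 10.5 × (3.75/4.24) = 10.5 × 0.884434 = 9.2866
butter: 8.5 × (4.50/4.07) = 8.5 × 1.105651 = 9.3980
haircut: 23.7 × (11.73/9.59) = 23.7 × 1.223149 = 28.9886
sugar: 22.3 × (3.64/2.94) = 22.3 × 1.238095 = 27.6095
Index = Σ wᵢ·(p₁ᵢ/p₀ᵢ) = 22.6590 + 20.2607 + 9.2866 + 9.3980 + 28.9886 + 27.6095 = 118.2024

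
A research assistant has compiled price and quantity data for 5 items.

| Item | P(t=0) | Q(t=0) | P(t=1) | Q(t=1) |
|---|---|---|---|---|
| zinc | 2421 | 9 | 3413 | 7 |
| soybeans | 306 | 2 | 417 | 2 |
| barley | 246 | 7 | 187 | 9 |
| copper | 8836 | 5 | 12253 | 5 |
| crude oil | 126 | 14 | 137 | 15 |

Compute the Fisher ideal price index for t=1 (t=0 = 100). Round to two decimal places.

Laspeyres component (base-period weights):
ΣP(t=1)Q(t=0) = 3413×9 + 417×2 + 187×7 + 12253×5 + 137×14 = 30717 + 834 + 1309 + 61265 + 1918 = 96043
ΣP(t=0)Q(t=0) = 2421×9 + 306×2 + 246×7 + 8836×5 + 126×14 = 21789 + 612 + 1722 + 44180 + 1764 = 70067
L = 96043 / 70067 × 100 = 137.0731
Paasche component (current-period weights):
ΣP(t=1)Q(t=1) = 3413×7 + 417×2 + 187×9 + 12253×5 + 137×15 = 23891 + 834 + 1683 + 61265 + 2055 = 89728
ΣP(t=0)Q(t=1) = 2421×7 + 306×2 + 246×9 + 8836×5 + 126×15 = 16947 + 612 + 2214 + 44180 + 1890 = 65843
P = 89728 / 65843 × 100 = 136.2757
Fisher = √(L × P) = √(137.0731 × 136.2757) = 136.6738

136.67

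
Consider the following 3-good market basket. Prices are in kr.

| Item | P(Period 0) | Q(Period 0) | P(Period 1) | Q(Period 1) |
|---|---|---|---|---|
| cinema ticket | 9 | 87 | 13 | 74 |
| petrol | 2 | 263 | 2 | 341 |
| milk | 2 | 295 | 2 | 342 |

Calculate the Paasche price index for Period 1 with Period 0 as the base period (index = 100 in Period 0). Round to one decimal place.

Paasche price index uses current-period quantities as weights.
ΣP(Period 1)·Q(Period 1) = 13×74 + 2×341 + 2×342 = 962 + 682 + 684 = 2328
ΣP(Period 0)·Q(Period 1) = 9×74 + 2×341 + 2×342 = 666 + 682 + 684 = 2032
Index = 2328 / 2032 × 100 = 114.5669

114.6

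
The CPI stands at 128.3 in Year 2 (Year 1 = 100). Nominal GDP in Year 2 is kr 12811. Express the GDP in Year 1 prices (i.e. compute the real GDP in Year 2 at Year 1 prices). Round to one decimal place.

9985.2

Real = Nominal ÷ (Index/100) = 12811 ÷ (128.3/100)
     = 12811 ÷ 1.283 = 9985.1910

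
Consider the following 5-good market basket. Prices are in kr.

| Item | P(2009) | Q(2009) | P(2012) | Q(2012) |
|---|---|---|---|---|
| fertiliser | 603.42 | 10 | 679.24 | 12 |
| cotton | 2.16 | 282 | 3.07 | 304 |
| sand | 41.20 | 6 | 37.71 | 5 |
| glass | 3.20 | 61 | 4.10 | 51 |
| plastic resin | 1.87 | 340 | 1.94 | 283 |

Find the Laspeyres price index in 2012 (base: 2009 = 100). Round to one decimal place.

Laspeyres price index uses base-period quantities as weights.
ΣP(2012)·Q(2009) = 679.24×10 + 3.07×282 + 37.71×6 + 4.10×61 + 1.94×340 = 6792.4 + 865.74 + 226.26 + 250.1 + 659.6 = 8794.1
ΣP(2009)·Q(2009) = 603.42×10 + 2.16×282 + 41.20×6 + 3.20×61 + 1.87×340 = 6034.2 + 609.12 + 247.2 + 195.2 + 635.8 = 7721.52
Index = 8794.1 / 7721.52 × 100 = 113.8908

113.9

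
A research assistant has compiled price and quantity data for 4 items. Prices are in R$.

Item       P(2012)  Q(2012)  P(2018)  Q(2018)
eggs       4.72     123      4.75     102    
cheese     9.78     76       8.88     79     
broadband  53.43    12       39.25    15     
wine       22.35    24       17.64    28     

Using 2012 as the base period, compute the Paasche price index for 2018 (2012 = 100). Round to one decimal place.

Paasche price index uses current-period quantities as weights.
ΣP(2018)·Q(2018) = 4.75×102 + 8.88×79 + 39.25×15 + 17.64×28 = 484.5 + 701.52 + 588.75 + 493.92 = 2268.69
ΣP(2012)·Q(2018) = 4.72×102 + 9.78×79 + 53.43×15 + 22.35×28 = 481.44 + 772.62 + 801.45 + 625.8 = 2681.31
Index = 2268.69 / 2681.31 × 100 = 84.6113

84.6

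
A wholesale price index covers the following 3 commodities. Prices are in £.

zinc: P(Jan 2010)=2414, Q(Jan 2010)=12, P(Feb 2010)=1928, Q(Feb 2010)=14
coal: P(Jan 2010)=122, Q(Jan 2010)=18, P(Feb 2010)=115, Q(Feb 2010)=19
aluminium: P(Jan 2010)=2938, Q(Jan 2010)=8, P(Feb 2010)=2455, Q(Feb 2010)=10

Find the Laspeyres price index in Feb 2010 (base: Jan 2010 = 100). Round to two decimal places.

82.03

Laspeyres price index uses base-period quantities as weights.
ΣP(Feb 2010)·Q(Jan 2010) = 1928×12 + 115×18 + 2455×8 = 23136 + 2070 + 19640 = 44846
ΣP(Jan 2010)·Q(Jan 2010) = 2414×12 + 122×18 + 2938×8 = 28968 + 2196 + 23504 = 54668
Index = 44846 / 54668 × 100 = 82.0334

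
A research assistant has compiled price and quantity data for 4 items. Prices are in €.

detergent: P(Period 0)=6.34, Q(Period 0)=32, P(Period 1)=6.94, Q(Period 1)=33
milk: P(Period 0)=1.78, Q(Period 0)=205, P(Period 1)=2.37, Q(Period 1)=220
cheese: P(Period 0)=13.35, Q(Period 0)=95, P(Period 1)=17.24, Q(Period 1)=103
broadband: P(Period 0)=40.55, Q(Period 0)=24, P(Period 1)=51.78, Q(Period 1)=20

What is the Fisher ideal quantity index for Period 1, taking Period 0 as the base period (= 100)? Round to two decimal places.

99.23

Laspeyres component (base-period weights):
ΣP(Period 0)Q(Period 1) = 6.34×33 + 1.78×220 + 13.35×103 + 40.55×20 = 209.22 + 391.6 + 1375.05 + 811 = 2786.87
ΣP(Period 0)Q(Period 0) = 6.34×32 + 1.78×205 + 13.35×95 + 40.55×24 = 202.88 + 364.9 + 1268.25 + 973.2 = 2809.23
L = 2786.87 / 2809.23 × 100 = 99.2041
Paasche component (current-period weights):
ΣP(Period 1)Q(Period 1) = 6.94×33 + 2.37×220 + 17.24×103 + 51.78×20 = 229.02 + 521.4 + 1775.72 + 1035.6 = 3561.74
ΣP(Period 1)Q(Period 0) = 6.94×32 + 2.37×205 + 17.24×95 + 51.78×24 = 222.08 + 485.85 + 1637.8 + 1242.72 = 3588.45
P = 3561.74 / 3588.45 × 100 = 99.2557
Fisher = √(L × P) = √(99.2041 × 99.2557) = 99.2299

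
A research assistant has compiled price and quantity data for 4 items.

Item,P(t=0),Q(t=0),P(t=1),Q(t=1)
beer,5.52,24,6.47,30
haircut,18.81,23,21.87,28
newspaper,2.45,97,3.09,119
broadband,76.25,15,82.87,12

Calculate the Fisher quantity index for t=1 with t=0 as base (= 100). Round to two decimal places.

98.04

Laspeyres component (base-period weights):
ΣP(t=0)Q(t=1) = 5.52×30 + 18.81×28 + 2.45×119 + 76.25×12 = 165.6 + 526.68 + 291.55 + 915 = 1898.83
ΣP(t=0)Q(t=0) = 5.52×24 + 18.81×23 + 2.45×97 + 76.25×15 = 132.48 + 432.63 + 237.65 + 1143.75 = 1946.51
L = 1898.83 / 1946.51 × 100 = 97.5505
Paasche component (current-period weights):
ΣP(t=1)Q(t=1) = 6.47×30 + 21.87×28 + 3.09×119 + 82.87×12 = 194.1 + 612.36 + 367.71 + 994.44 = 2168.61
ΣP(t=1)Q(t=0) = 6.47×24 + 21.87×23 + 3.09×97 + 82.87×15 = 155.28 + 503.01 + 299.73 + 1243.05 = 2201.07
P = 2168.61 / 2201.07 × 100 = 98.5253
Fisher = √(L × P) = √(97.5505 × 98.5253) = 98.0367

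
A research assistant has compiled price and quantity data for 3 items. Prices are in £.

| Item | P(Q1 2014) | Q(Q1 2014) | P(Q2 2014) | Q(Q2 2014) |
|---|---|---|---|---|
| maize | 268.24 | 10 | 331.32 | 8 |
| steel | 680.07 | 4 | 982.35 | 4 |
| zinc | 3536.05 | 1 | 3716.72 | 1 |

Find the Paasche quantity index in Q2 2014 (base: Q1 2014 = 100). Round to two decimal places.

93.95

Paasche quantity index uses current-period prices as weights.
ΣP(Q2 2014)·Q(Q2 2014) = 331.32×8 + 982.35×4 + 3716.72×1 = 2650.56 + 3929.4 + 3716.72 = 10296.68
ΣP(Q2 2014)·Q(Q1 2014) = 331.32×10 + 982.35×4 + 3716.72×1 = 3313.2 + 3929.4 + 3716.72 = 10959.32
Index = 10296.68 / 10959.32 × 100 = 93.9536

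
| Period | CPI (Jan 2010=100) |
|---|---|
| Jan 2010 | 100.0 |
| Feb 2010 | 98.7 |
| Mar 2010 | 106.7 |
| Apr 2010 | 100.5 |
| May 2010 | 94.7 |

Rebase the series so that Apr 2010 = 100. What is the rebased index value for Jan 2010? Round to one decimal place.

99.5

Rebased(Jan 2010) = 100.0 / 100.5 × 100 = 99.5025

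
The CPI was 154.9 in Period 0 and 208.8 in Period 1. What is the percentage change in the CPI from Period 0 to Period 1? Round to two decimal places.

34.80%

Change = (208.8 − 154.9) / 154.9 × 100
       = 53.9 / 154.9 × 100 = 34.7966%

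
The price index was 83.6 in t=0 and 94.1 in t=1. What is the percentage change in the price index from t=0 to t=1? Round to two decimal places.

Change = (94.1 − 83.6) / 83.6 × 100
       = 10.5 / 83.6 × 100 = 12.5598%

12.56%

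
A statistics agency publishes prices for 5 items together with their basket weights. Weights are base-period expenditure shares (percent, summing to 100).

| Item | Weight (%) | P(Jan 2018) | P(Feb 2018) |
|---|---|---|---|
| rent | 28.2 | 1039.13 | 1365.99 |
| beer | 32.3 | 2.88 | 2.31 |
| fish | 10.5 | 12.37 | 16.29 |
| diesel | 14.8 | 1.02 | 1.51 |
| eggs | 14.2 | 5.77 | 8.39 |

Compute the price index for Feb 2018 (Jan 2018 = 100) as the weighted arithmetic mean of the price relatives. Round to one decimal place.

rent: 28.2 × (1365.99/1039.13) = 28.2 × 1.314552 = 37.0704
beer: 32.3 × (2.31/2.88) = 32.3 × 0.802083 = 25.9073
fish: 10.5 × (16.29/12.37) = 10.5 × 1.316896 = 13.8274
diesel: 14.8 × (1.51/1.02) = 14.8 × 1.480392 = 21.9098
eggs: 14.2 × (8.39/5.77) = 14.2 × 1.454073 = 20.6478
Index = Σ wᵢ·(p₁ᵢ/p₀ᵢ) = 37.0704 + 25.9073 + 13.8274 + 21.9098 + 20.6478 = 119.3627

119.4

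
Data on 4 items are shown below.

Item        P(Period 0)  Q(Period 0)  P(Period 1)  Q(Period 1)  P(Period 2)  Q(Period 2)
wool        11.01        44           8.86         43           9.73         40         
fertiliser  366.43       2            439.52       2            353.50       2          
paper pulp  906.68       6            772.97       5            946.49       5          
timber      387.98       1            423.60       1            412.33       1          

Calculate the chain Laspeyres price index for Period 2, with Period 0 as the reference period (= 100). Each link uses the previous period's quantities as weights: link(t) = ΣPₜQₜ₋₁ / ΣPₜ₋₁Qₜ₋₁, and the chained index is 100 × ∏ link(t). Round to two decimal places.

Link Period 0→Period 1:
ΣP(Period 1)Q(Period 0) = 8.86×44 + 439.52×2 + 772.97×6 + 423.60×1 = 389.84 + 879.04 + 4637.82 + 423.6 = 6330.3
ΣP(Period 0)Q(Period 0) = 11.01×44 + 366.43×2 + 906.68×6 + 387.98×1 = 484.44 + 732.86 + 5440.08 + 387.98 = 7045.36
link = 6330.3/7045.36 = 0.898506
Link Period 1→Period 2:
ΣP(Period 2)Q(Period 1) = 9.73×43 + 353.50×2 + 946.49×5 + 412.33×1 = 418.39 + 707 + 4732.45 + 412.33 = 6270.17
ΣP(Period 1)Q(Period 1) = 8.86×43 + 439.52×2 + 772.97×5 + 423.60×1 = 380.98 + 879.04 + 3864.85 + 423.6 = 5548.47
link = 6270.17/5548.47 = 1.130072
Chained index = 100 × 0.898506 × 1.130072 = 101.5377

101.54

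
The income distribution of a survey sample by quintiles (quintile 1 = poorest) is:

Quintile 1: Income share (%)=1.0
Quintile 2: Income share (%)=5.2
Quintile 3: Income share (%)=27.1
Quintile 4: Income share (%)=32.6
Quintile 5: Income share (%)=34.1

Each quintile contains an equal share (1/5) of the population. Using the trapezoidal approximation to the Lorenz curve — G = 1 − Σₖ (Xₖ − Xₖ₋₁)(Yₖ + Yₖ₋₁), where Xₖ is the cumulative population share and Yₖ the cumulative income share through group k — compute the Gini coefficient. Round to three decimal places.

Cumulative income shares Yₖ: 0.0100, 0.0620, 0.3330, 0.6590, 1.0000
Σ (Xₖ−Xₖ₋₁)(Yₖ+Yₖ₋₁) = (1/5)(0.0100+0.0000) + (1/5)(0.0620+0.0100) + (1/5)(0.3330+0.0620) + (1/5)(0.6590+0.3330) + (1/5)(1.0000+0.6590)
  = 0.0020 + 0.0144 + 0.0790 + 0.1984 + 0.3318 = 0.6256
G = 1 − 0.6256 = 0.3744

0.374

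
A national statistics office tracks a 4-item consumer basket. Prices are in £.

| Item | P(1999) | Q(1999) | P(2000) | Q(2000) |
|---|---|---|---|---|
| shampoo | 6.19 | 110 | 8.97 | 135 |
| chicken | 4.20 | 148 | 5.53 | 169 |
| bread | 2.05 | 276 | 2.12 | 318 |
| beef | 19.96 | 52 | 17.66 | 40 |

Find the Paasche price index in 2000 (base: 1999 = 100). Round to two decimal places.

117.70

Paasche price index uses current-period quantities as weights.
ΣP(2000)·Q(2000) = 8.97×135 + 5.53×169 + 2.12×318 + 17.66×40 = 1210.95 + 934.57 + 674.16 + 706.4 = 3526.08
ΣP(1999)·Q(2000) = 6.19×135 + 4.20×169 + 2.05×318 + 19.96×40 = 835.65 + 709.8 + 651.9 + 798.4 = 2995.75
Index = 3526.08 / 2995.75 × 100 = 117.7027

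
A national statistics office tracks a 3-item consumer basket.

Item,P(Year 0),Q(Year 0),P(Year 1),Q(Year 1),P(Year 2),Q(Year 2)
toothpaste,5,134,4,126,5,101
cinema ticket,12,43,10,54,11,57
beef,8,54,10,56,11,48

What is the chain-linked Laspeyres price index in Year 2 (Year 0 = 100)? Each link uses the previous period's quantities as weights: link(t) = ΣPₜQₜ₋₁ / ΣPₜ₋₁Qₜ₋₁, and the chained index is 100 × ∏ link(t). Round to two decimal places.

Link Year 0→Year 1:
ΣP(Year 1)Q(Year 0) = 4×134 + 10×43 + 10×54 = 536 + 430 + 540 = 1506
ΣP(Year 0)Q(Year 0) = 5×134 + 12×43 + 8×54 = 670 + 516 + 432 = 1618
link = 1506/1618 = 0.930779
Link Year 1→Year 2:
ΣP(Year 2)Q(Year 1) = 5×126 + 11×54 + 11×56 = 630 + 594 + 616 = 1840
ΣP(Year 1)Q(Year 1) = 4×126 + 10×54 + 10×56 = 504 + 540 + 560 = 1604
link = 1840/1604 = 1.147132
Chained index = 100 × 0.930779 × 1.147132 = 106.7726

106.77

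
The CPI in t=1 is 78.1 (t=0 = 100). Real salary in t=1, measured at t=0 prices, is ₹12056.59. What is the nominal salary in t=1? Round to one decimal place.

Nominal = Real × (Index/100) = 12056.59 × (78.1/100)
        = 12056.59 × 0.781 = 9416.1968

9416.2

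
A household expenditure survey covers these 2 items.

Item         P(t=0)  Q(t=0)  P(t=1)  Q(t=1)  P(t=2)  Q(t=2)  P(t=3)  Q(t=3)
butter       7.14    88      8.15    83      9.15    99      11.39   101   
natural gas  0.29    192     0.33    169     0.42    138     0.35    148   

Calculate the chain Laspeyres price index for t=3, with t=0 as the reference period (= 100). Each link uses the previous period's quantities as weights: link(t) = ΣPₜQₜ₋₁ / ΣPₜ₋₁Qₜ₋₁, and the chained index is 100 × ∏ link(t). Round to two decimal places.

Link t=0→t=1:
ΣP(t=1)Q(t=0) = 8.15×88 + 0.33×192 = 717.2 + 63.36 = 780.56
ΣP(t=0)Q(t=0) = 7.14×88 + 0.29×192 = 628.32 + 55.68 = 684
link = 780.56/684 = 1.141170
Link t=1→t=2:
ΣP(t=2)Q(t=1) = 9.15×83 + 0.42×169 = 759.45 + 70.98 = 830.43
ΣP(t=1)Q(t=1) = 8.15×83 + 0.33×169 = 676.45 + 55.77 = 732.22
link = 830.43/732.22 = 1.134126
Link t=2→t=3:
ΣP(t=3)Q(t=2) = 11.39×99 + 0.35×138 = 1127.61 + 48.3 = 1175.91
ΣP(t=2)Q(t=2) = 9.15×99 + 0.42×138 = 905.85 + 57.96 = 963.81
link = 1175.91/963.81 = 1.220064
Chained index = 100 × 1.141170 × 1.134126 × 1.220064 = 157.9044

157.90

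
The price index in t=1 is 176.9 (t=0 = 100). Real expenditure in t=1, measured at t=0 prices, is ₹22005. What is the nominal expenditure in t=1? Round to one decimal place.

Nominal = Real × (Index/100) = 22005 × (176.9/100)
        = 22005 × 1.769 = 38926.8450

38926.8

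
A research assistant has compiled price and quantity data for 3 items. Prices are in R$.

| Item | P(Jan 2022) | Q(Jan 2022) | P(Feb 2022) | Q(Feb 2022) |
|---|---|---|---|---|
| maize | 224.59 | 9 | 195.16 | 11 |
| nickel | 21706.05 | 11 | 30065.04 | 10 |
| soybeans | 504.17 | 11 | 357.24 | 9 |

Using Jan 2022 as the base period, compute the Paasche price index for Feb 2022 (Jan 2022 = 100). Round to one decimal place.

136.6

Paasche price index uses current-period quantities as weights.
ΣP(Feb 2022)·Q(Feb 2022) = 195.16×11 + 30065.04×10 + 357.24×9 = 2146.76 + 300650.4 + 3215.16 = 306012.32
ΣP(Jan 2022)·Q(Feb 2022) = 224.59×11 + 21706.05×10 + 504.17×9 = 2470.49 + 217060.5 + 4537.53 = 224068.52
Index = 306012.32 / 224068.52 × 100 = 136.5709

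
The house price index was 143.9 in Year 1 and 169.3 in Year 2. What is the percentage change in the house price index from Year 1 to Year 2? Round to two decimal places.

17.65%

Change = (169.3 − 143.9) / 143.9 × 100
       = 25.4 / 143.9 × 100 = 17.6511%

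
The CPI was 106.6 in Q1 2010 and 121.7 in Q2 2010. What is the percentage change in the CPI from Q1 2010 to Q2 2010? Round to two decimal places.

Change = (121.7 − 106.6) / 106.6 × 100
       = 15.1 / 106.6 × 100 = 14.1651%

14.17%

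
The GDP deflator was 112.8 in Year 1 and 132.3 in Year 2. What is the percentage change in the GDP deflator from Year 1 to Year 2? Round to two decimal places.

17.29%

Change = (132.3 − 112.8) / 112.8 × 100
       = 19.5 / 112.8 × 100 = 17.2872%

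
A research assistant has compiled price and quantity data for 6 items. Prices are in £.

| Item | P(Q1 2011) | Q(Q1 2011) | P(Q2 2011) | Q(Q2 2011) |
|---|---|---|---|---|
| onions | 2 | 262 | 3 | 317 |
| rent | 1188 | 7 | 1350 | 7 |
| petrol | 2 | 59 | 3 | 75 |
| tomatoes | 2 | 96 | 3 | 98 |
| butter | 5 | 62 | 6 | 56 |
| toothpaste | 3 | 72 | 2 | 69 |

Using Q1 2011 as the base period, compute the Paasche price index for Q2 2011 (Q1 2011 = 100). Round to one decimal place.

Paasche price index uses current-period quantities as weights.
ΣP(Q2 2011)·Q(Q2 2011) = 3×317 + 1350×7 + 3×75 + 3×98 + 6×56 + 2×69 = 951 + 9450 + 225 + 294 + 336 + 138 = 11394
ΣP(Q1 2011)·Q(Q2 2011) = 2×317 + 1188×7 + 2×75 + 2×98 + 5×56 + 3×69 = 634 + 8316 + 150 + 196 + 280 + 207 = 9783
Index = 11394 / 9783 × 100 = 116.4673

116.5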